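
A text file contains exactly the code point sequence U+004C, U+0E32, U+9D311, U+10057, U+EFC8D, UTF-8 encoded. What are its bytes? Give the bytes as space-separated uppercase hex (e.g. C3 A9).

U+004C: 1-byte form → 4C.
U+0E32: 3-byte form → E0 B8 B2.
U+9D311: 4-byte form → F2 9D 8C 91.
U+10057: 4-byte form → F0 90 81 97.
U+EFC8D: 4-byte form → F3 AF B2 8D.
Concatenated (16 bytes): 4C E0 B8 B2 F2 9D 8C 91 F0 90 81 97 F3 AF B2 8D.

4C E0 B8 B2 F2 9D 8C 91 F0 90 81 97 F3 AF B2 8D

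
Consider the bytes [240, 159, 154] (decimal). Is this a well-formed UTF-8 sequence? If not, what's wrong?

invalid (sequence truncated)

Leading byte 0xF0 = 11110000 → 4-byte form, but only 3 bytes are present.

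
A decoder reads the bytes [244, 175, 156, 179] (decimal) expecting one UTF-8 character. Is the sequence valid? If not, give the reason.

invalid (encodes a value above U+10FFFF)

Leading byte 0xF4 = 11110100 → 4-byte form.
Payload = 0x12F733, which exceeds U+10FFFF, the maximum Unicode code point. (Leading bytes F5–FF, or F4 followed by ≥ 0x90, are invalid.)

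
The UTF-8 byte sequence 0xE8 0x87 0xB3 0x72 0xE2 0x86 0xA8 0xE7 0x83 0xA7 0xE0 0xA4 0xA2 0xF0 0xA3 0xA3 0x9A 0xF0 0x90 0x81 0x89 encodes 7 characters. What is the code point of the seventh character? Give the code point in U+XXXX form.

U+10049

Offset 0: leading byte 0xE8 = 11101000 → 3-byte char #1 = E8 87 B3.
Offset 3: leading byte 0x72 = 01110010 → 1-byte char #2 = 72.
Offset 4: leading byte 0xE2 = 11100010 → 3-byte char #3 = E2 86 A8.
Offset 7: leading byte 0xE7 = 11100111 → 3-byte char #4 = E7 83 A7.
Offset 10: leading byte 0xE0 = 11100000 → 3-byte char #5 = E0 A4 A2.
Offset 13: leading byte 0xF0 = 11110000 → 4-byte char #6 = F0 A3 A3 9A.
Offset 17: leading byte 0xF0 = 11110000 → 4-byte char #7 = F0 90 81 89.
Leading byte 0xF0 = 11110000 matches 11110xxx → 4-byte sequence.
Byte 1: 0xF0 = 11110000, payload 000 (3 bits).
Byte 2: 0x90 = 10010000 (10xxxxxx ✓), payload 010000.
Byte 3: 0x81 = 10000001 (10xxxxxx ✓), payload 000001.
Byte 4: 0x89 = 10001001 (10xxxxxx ✓), payload 001001.
Concatenate: 000010000000001001001 = 0x10049 (21 bits → U+10049).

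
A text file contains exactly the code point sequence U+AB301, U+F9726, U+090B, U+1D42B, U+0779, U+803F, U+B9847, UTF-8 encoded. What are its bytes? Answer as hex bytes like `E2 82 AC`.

F2 AB 8C 81 F3 B9 9C A6 E0 A4 8B F0 9D 90 AB DD B9 E8 80 BF F2 B9 A1 87

U+AB301: 4-byte form → F2 AB 8C 81.
U+F9726: 4-byte form → F3 B9 9C A6.
U+090B: 3-byte form → E0 A4 8B.
U+1D42B: 4-byte form → F0 9D 90 AB.
U+0779: 2-byte form → DD B9.
U+803F: 3-byte form → E8 80 BF.
U+B9847: 4-byte form → F2 B9 A1 87.
Concatenated (24 bytes): F2 AB 8C 81 F3 B9 9C A6 E0 A4 8B F0 9D 90 AB DD B9 E8 80 BF F2 B9 A1 87.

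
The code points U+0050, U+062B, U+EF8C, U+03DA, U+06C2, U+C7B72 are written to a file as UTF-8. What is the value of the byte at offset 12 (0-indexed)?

U+0050 → 1-byte form 50 at offsets 0–0.
U+062B → 2-byte form D8 AB at offsets 1–2.
U+EF8C → 3-byte form EE BE 8C at offsets 3–5.
U+03DA → 2-byte form CF 9A at offsets 6–7.
U+06C2 → 2-byte form DB 82 at offsets 8–9.
U+C7B72 → 4-byte form F3 87 AD B2 at offsets 10–13.
Offset 12 falls in char 6's range; it's byte 3 of F3 87 AD B2 = 0xAD.

0xAD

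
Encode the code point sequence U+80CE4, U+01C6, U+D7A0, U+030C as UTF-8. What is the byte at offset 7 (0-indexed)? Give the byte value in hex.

0x9E

U+80CE4 → 4-byte form F2 80 B3 A4 at offsets 0–3.
U+01C6 → 2-byte form C7 86 at offsets 4–5.
U+D7A0 → 3-byte form ED 9E A0 at offsets 6–8.
Offset 7 falls in char 3's range; it's byte 2 of ED 9E A0 = 0x9E.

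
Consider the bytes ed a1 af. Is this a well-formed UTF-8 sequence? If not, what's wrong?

Structurally a 3-byte sequence; payload = 0xD86F.
But 0xD86F is in U+D800–U+DFFF, the surrogate range. Surrogates are not Unicode scalar values and are forbidden in UTF-8.

invalid (encodes a surrogate (U+D800–U+DFFF))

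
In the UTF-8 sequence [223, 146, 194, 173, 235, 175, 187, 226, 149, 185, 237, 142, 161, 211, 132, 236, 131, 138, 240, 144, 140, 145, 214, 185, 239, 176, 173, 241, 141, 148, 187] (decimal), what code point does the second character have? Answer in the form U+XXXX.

U+00AD

Offset 0: leading byte 0xDF = 11011111 → 2-byte char #1 = DF 92.
Offset 2: leading byte 0xC2 = 11000010 → 2-byte char #2 = C2 AD.
Leading byte 0xC2 = 11000010 matches 110xxxxx → 2-byte sequence.
Byte 1: 0xC2 = 11000010, payload 00010 (5 bits).
Byte 2: 0xAD = 10101101 (10xxxxxx ✓), payload 101101.
Concatenate: 00010101101 = 0xAD (11 bits → U+00AD).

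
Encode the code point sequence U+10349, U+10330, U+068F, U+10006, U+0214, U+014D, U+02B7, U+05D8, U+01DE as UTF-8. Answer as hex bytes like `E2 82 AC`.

F0 90 8D 89 F0 90 8C B0 DA 8F F0 90 80 86 C8 94 C5 8D CA B7 D7 98 C7 9E

U+10349: 4-byte form → F0 90 8D 89.
U+10330: 4-byte form → F0 90 8C B0.
U+068F: 2-byte form → DA 8F.
U+10006: 4-byte form → F0 90 80 86.
U+0214: 2-byte form → C8 94.
U+014D: 2-byte form → C5 8D.
U+02B7: 2-byte form → CA B7.
U+05D8: 2-byte form → D7 98.
U+01DE: 2-byte form → C7 9E.
Concatenated (24 bytes): F0 90 8D 89 F0 90 8C B0 DA 8F F0 90 80 86 C8 94 C5 8D CA B7 D7 98 C7 9E.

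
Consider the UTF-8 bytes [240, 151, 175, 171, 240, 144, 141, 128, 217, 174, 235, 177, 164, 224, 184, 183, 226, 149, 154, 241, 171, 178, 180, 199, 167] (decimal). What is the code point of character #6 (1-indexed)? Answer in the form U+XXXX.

Offset 0: leading byte 0xF0 = 11110000 → 4-byte char #1 = F0 97 AF AB.
Offset 4: leading byte 0xF0 = 11110000 → 4-byte char #2 = F0 90 8D 80.
Offset 8: leading byte 0xD9 = 11011001 → 2-byte char #3 = D9 AE.
Offset 10: leading byte 0xEB = 11101011 → 3-byte char #4 = EB B1 A4.
Offset 13: leading byte 0xE0 = 11100000 → 3-byte char #5 = E0 B8 B7.
Offset 16: leading byte 0xE2 = 11100010 → 3-byte char #6 = E2 95 9A.
Leading byte 0xE2 = 11100010 matches 1110xxxx → 3-byte sequence.
Byte 1: 0xE2 = 11100010, payload 0010 (4 bits).
Byte 2: 0x95 = 10010101 (10xxxxxx ✓), payload 010101.
Byte 3: 0x9A = 10011010 (10xxxxxx ✓), payload 011010.
Concatenate: 0010010101011010 = 0x255A (16 bits → U+255A).

U+255A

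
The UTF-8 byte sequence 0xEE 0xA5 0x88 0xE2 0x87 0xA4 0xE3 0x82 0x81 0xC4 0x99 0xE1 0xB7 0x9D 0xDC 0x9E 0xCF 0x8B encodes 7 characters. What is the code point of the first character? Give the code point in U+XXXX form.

U+E948

Offset 0: leading byte 0xEE = 11101110 → 3-byte char #1 = EE A5 88.
Leading byte 0xEE = 11101110 matches 1110xxxx → 3-byte sequence.
Byte 1: 0xEE = 11101110, payload 1110 (4 bits).
Byte 2: 0xA5 = 10100101 (10xxxxxx ✓), payload 100101.
Byte 3: 0x88 = 10001000 (10xxxxxx ✓), payload 001000.
Concatenate: 1110100101001000 = 0xE948 (16 bits → U+E948).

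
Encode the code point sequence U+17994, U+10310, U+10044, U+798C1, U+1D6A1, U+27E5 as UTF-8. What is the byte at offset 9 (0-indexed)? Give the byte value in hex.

0x90

U+17994 → 4-byte form F0 97 A6 94 at offsets 0–3.
U+10310 → 4-byte form F0 90 8C 90 at offsets 4–7.
U+10044 → 4-byte form F0 90 81 84 at offsets 8–11.
Offset 9 falls in char 3's range; it's byte 2 of F0 90 81 84 = 0x90.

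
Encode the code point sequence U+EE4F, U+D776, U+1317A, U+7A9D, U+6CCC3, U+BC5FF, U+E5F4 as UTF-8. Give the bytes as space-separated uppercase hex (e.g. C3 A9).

EE B9 8F ED 9D B6 F0 93 85 BA E7 AA 9D F1 AC B3 83 F2 BC 97 BF EE 97 B4

U+EE4F: 3-byte form → EE B9 8F.
U+D776: 3-byte form → ED 9D B6.
U+1317A: 4-byte form → F0 93 85 BA.
U+7A9D: 3-byte form → E7 AA 9D.
U+6CCC3: 4-byte form → F1 AC B3 83.
U+BC5FF: 4-byte form → F2 BC 97 BF.
U+E5F4: 3-byte form → EE 97 B4.
Concatenated (24 bytes): EE B9 8F ED 9D B6 F0 93 85 BA E7 AA 9D F1 AC B3 83 F2 BC 97 BF EE 97 B4.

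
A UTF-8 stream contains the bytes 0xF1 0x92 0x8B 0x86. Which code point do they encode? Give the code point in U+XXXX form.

Leading byte 0xF1 = 11110001 matches 11110xxx → 4-byte sequence.
Byte 1: 0xF1 = 11110001, payload 001 (3 bits).
Byte 2: 0x92 = 10010010 (10xxxxxx ✓), payload 010010.
Byte 3: 0x8B = 10001011 (10xxxxxx ✓), payload 001011.
Byte 4: 0x86 = 10000110 (10xxxxxx ✓), payload 000110.
Concatenate: 001010010001011000110 = 0x522C6 (21 bits → U+522C6).

U+522C6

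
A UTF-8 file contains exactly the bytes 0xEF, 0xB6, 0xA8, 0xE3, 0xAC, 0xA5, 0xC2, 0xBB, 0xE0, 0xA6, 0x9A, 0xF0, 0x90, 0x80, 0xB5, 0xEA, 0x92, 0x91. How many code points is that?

Byte at offset 0: 0xEF = 11101111 → 3-byte char (#1). Advance 3.
Byte at offset 3: 0xE3 = 11100011 → 3-byte char (#2). Advance 3.
Byte at offset 6: 0xC2 = 11000010 → 2-byte char (#3). Advance 2.
Byte at offset 8: 0xE0 = 11100000 → 3-byte char (#4). Advance 3.
Byte at offset 11: 0xF0 = 11110000 → 4-byte char (#5). Advance 4.
Byte at offset 15: 0xEA = 11101010 → 3-byte char (#6). Advance 3.
Reached end at offset 18 after 6 code points.

6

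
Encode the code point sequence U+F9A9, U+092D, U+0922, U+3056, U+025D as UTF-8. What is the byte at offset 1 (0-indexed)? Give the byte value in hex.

U+F9A9 → 3-byte form EF A6 A9 at offsets 0–2.
Offset 1 falls in char 1's range; it's byte 2 of EF A6 A9 = 0xA6.

0xA6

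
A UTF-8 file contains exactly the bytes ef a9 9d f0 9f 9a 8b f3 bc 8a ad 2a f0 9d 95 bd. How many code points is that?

Byte at offset 0: 0xEF = 11101111 → 3-byte char (#1). Advance 3.
Byte at offset 3: 0xF0 = 11110000 → 4-byte char (#2). Advance 4.
Byte at offset 7: 0xF3 = 11110011 → 4-byte char (#3). Advance 4.
Byte at offset 11: 0x2A = 00101010 → 1-byte char (#4). Advance 1.
Byte at offset 12: 0xF0 = 11110000 → 4-byte char (#5). Advance 4.
Reached end at offset 16 after 5 code points.

5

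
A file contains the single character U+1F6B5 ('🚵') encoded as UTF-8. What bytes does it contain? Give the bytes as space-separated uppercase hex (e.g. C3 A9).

U+1F6B5 = 0x1F6B5 = 128693 decimal. In range U+10000–U+10FFFF → 4-byte form: 11110xxx 10xxxxxx 10xxxxxx 10xxxxxx.
Binary (21 bits): 000011111011010110101.
Split 3+6+6+6: 000 | 011111 | 011010 | 110101.
Byte 1: 11110000 = 0xF0.
Byte 2: 10011111 = 0x9F.
Byte 3: 10011010 = 0x9A.
Byte 4: 10110101 = 0xB5.

F0 9F 9A B5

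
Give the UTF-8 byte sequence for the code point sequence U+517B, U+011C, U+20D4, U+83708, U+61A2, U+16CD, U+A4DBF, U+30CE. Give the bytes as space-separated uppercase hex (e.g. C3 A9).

U+517B: 3-byte form → E5 85 BB.
U+011C: 2-byte form → C4 9C.
U+20D4: 3-byte form → E2 83 94.
U+83708: 4-byte form → F2 83 9C 88.
U+61A2: 3-byte form → E6 86 A2.
U+16CD: 3-byte form → E1 9B 8D.
U+A4DBF: 4-byte form → F2 A4 B6 BF.
U+30CE: 3-byte form → E3 83 8E.
Concatenated (25 bytes): E5 85 BB C4 9C E2 83 94 F2 83 9C 88 E6 86 A2 E1 9B 8D F2 A4 B6 BF E3 83 8E.

E5 85 BB C4 9C E2 83 94 F2 83 9C 88 E6 86 A2 E1 9B 8D F2 A4 B6 BF E3 83 8E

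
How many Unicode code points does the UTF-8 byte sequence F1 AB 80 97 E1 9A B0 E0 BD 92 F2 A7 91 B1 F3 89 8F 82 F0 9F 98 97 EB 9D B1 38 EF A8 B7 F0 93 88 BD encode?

10

Byte at offset 0: 0xF1 = 11110001 → 4-byte char (#1). Advance 4.
Byte at offset 4: 0xE1 = 11100001 → 3-byte char (#2). Advance 3.
Byte at offset 7: 0xE0 = 11100000 → 3-byte char (#3). Advance 3.
Byte at offset 10: 0xF2 = 11110010 → 4-byte char (#4). Advance 4.
Byte at offset 14: 0xF3 = 11110011 → 4-byte char (#5). Advance 4.
Byte at offset 18: 0xF0 = 11110000 → 4-byte char (#6). Advance 4.
Byte at offset 22: 0xEB = 11101011 → 3-byte char (#7). Advance 3.
Byte at offset 25: 0x38 = 00111000 → 1-byte char (#8). Advance 1.
Byte at offset 26: 0xEF = 11101111 → 3-byte char (#9). Advance 3.
Byte at offset 29: 0xF0 = 11110000 → 4-byte char (#10). Advance 4.
Reached end at offset 33 after 10 code points.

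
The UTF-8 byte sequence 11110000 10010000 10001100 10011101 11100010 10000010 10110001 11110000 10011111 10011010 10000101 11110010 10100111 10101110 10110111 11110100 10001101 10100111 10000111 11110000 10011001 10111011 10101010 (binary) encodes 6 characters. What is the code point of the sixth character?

U+19EEA

Offset 0: leading byte 0xF0 = 11110000 → 4-byte char #1 = F0 90 8C 9D.
Offset 4: leading byte 0xE2 = 11100010 → 3-byte char #2 = E2 82 B1.
Offset 7: leading byte 0xF0 = 11110000 → 4-byte char #3 = F0 9F 9A 85.
Offset 11: leading byte 0xF2 = 11110010 → 4-byte char #4 = F2 A7 AE B7.
Offset 15: leading byte 0xF4 = 11110100 → 4-byte char #5 = F4 8D A7 87.
Offset 19: leading byte 0xF0 = 11110000 → 4-byte char #6 = F0 99 BB AA.
Leading byte 0xF0 = 11110000 matches 11110xxx → 4-byte sequence.
Byte 1: 0xF0 = 11110000, payload 000 (3 bits).
Byte 2: 0x99 = 10011001 (10xxxxxx ✓), payload 011001.
Byte 3: 0xBB = 10111011 (10xxxxxx ✓), payload 111011.
Byte 4: 0xAA = 10101010 (10xxxxxx ✓), payload 101010.
Concatenate: 000011001111011101010 = 0x19EEA (21 bits → U+19EEA).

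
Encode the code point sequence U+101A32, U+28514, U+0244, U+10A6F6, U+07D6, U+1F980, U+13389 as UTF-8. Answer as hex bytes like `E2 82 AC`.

F4 81 A8 B2 F0 A8 94 94 C9 84 F4 8A 9B B6 DF 96 F0 9F A6 80 F0 93 8E 89

U+101A32: 4-byte form → F4 81 A8 B2.
U+28514: 4-byte form → F0 A8 94 94.
U+0244: 2-byte form → C9 84.
U+10A6F6: 4-byte form → F4 8A 9B B6.
U+07D6: 2-byte form → DF 96.
U+1F980: 4-byte form → F0 9F A6 80.
U+13389: 4-byte form → F0 93 8E 89.
Concatenated (24 bytes): F4 81 A8 B2 F0 A8 94 94 C9 84 F4 8A 9B B6 DF 96 F0 9F A6 80 F0 93 8E 89.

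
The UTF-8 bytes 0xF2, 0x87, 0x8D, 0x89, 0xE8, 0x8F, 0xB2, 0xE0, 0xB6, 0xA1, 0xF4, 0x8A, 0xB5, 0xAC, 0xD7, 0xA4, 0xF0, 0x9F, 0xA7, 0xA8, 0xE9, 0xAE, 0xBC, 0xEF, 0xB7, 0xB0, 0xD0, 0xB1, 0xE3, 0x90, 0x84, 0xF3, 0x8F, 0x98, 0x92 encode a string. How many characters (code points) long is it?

Byte at offset 0: 0xF2 = 11110010 → 4-byte char (#1). Advance 4.
Byte at offset 4: 0xE8 = 11101000 → 3-byte char (#2). Advance 3.
Byte at offset 7: 0xE0 = 11100000 → 3-byte char (#3). Advance 3.
Byte at offset 10: 0xF4 = 11110100 → 4-byte char (#4). Advance 4.
Byte at offset 14: 0xD7 = 11010111 → 2-byte char (#5). Advance 2.
Byte at offset 16: 0xF0 = 11110000 → 4-byte char (#6). Advance 4.
Byte at offset 20: 0xE9 = 11101001 → 3-byte char (#7). Advance 3.
Byte at offset 23: 0xEF = 11101111 → 3-byte char (#8). Advance 3.
Byte at offset 26: 0xD0 = 11010000 → 2-byte char (#9). Advance 2.
Byte at offset 28: 0xE3 = 11100011 → 3-byte char (#10). Advance 3.
Byte at offset 31: 0xF3 = 11110011 → 4-byte char (#11). Advance 4.
Reached end at offset 35 after 11 code points.

11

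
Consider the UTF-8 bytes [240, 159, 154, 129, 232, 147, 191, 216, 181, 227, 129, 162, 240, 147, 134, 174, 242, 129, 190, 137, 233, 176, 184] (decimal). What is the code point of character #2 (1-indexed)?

Offset 0: leading byte 0xF0 = 11110000 → 4-byte char #1 = F0 9F 9A 81.
Offset 4: leading byte 0xE8 = 11101000 → 3-byte char #2 = E8 93 BF.
Leading byte 0xE8 = 11101000 matches 1110xxxx → 3-byte sequence.
Byte 1: 0xE8 = 11101000, payload 1000 (4 bits).
Byte 2: 0x93 = 10010011 (10xxxxxx ✓), payload 010011.
Byte 3: 0xBF = 10111111 (10xxxxxx ✓), payload 111111.
Concatenate: 1000010011111111 = 0x84FF (16 bits → U+84FF).

U+84FF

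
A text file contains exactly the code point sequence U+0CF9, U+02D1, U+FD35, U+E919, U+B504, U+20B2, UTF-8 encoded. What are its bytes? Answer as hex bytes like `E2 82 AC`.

E0 B3 B9 CB 91 EF B4 B5 EE A4 99 EB 94 84 E2 82 B2

U+0CF9: 3-byte form → E0 B3 B9.
U+02D1: 2-byte form → CB 91.
U+FD35: 3-byte form → EF B4 B5.
U+E919: 3-byte form → EE A4 99.
U+B504: 3-byte form → EB 94 84.
U+20B2: 3-byte form → E2 82 B2.
Concatenated (17 bytes): E0 B3 B9 CB 91 EF B4 B5 EE A4 99 EB 94 84 E2 82 B2.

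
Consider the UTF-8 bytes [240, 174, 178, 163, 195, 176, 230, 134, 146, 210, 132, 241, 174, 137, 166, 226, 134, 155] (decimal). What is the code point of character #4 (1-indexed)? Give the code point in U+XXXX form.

U+0484

Offset 0: leading byte 0xF0 = 11110000 → 4-byte char #1 = F0 AE B2 A3.
Offset 4: leading byte 0xC3 = 11000011 → 2-byte char #2 = C3 B0.
Offset 6: leading byte 0xE6 = 11100110 → 3-byte char #3 = E6 86 92.
Offset 9: leading byte 0xD2 = 11010010 → 2-byte char #4 = D2 84.
Leading byte 0xD2 = 11010010 matches 110xxxxx → 2-byte sequence.
Byte 1: 0xD2 = 11010010, payload 10010 (5 bits).
Byte 2: 0x84 = 10000100 (10xxxxxx ✓), payload 000100.
Concatenate: 10010000100 = 0x484 (11 bits → U+0484).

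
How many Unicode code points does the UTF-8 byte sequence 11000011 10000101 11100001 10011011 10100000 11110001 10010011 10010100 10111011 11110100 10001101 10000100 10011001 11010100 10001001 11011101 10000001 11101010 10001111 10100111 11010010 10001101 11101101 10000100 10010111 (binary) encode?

Byte at offset 0: 0xC3 = 11000011 → 2-byte char (#1). Advance 2.
Byte at offset 2: 0xE1 = 11100001 → 3-byte char (#2). Advance 3.
Byte at offset 5: 0xF1 = 11110001 → 4-byte char (#3). Advance 4.
Byte at offset 9: 0xF4 = 11110100 → 4-byte char (#4). Advance 4.
Byte at offset 13: 0xD4 = 11010100 → 2-byte char (#5). Advance 2.
Byte at offset 15: 0xDD = 11011101 → 2-byte char (#6). Advance 2.
Byte at offset 17: 0xEA = 11101010 → 3-byte char (#7). Advance 3.
Byte at offset 20: 0xD2 = 11010010 → 2-byte char (#8). Advance 2.
Byte at offset 22: 0xED = 11101101 → 3-byte char (#9). Advance 3.
Reached end at offset 25 after 9 code points.

9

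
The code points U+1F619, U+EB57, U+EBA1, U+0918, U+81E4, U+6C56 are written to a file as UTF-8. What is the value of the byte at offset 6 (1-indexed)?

0xAD

1-indexed offset 6 is 0-indexed offset 5.
U+1F619 → 4-byte form F0 9F 98 99 at offsets 0–3.
U+EB57 → 3-byte form EE AD 97 at offsets 4–6.
Offset 5 falls in char 2's range; it's byte 2 of EE AD 97 = 0xAD.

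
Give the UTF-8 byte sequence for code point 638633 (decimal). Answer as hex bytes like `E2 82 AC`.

U+9BEA9 = 0x9BEA9 = 638633 decimal. In range U+10000–U+10FFFF → 4-byte form: 11110xxx 10xxxxxx 10xxxxxx 10xxxxxx.
Binary (21 bits): 010011011111010101001.
Split 3+6+6+6: 010 | 011011 | 111010 | 101001.
Byte 1: 11110010 = 0xF2.
Byte 2: 10011011 = 0x9B.
Byte 3: 10111010 = 0xBA.
Byte 4: 10101001 = 0xA9.

F2 9B BA A9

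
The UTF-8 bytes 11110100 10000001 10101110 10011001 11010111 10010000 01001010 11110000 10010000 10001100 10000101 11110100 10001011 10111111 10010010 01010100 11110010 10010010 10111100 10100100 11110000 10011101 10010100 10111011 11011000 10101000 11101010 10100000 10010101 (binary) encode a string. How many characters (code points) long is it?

10

Byte at offset 0: 0xF4 = 11110100 → 4-byte char (#1). Advance 4.
Byte at offset 4: 0xD7 = 11010111 → 2-byte char (#2). Advance 2.
Byte at offset 6: 0x4A = 01001010 → 1-byte char (#3). Advance 1.
Byte at offset 7: 0xF0 = 11110000 → 4-byte char (#4). Advance 4.
Byte at offset 11: 0xF4 = 11110100 → 4-byte char (#5). Advance 4.
Byte at offset 15: 0x54 = 01010100 → 1-byte char (#6). Advance 1.
Byte at offset 16: 0xF2 = 11110010 → 4-byte char (#7). Advance 4.
Byte at offset 20: 0xF0 = 11110000 → 4-byte char (#8). Advance 4.
Byte at offset 24: 0xD8 = 11011000 → 2-byte char (#9). Advance 2.
Byte at offset 26: 0xEA = 11101010 → 3-byte char (#10). Advance 3.
Reached end at offset 29 after 10 code points.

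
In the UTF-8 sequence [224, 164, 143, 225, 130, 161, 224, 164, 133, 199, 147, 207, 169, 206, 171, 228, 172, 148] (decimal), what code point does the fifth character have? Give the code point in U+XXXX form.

U+03E9

Offset 0: leading byte 0xE0 = 11100000 → 3-byte char #1 = E0 A4 8F.
Offset 3: leading byte 0xE1 = 11100001 → 3-byte char #2 = E1 82 A1.
Offset 6: leading byte 0xE0 = 11100000 → 3-byte char #3 = E0 A4 85.
Offset 9: leading byte 0xC7 = 11000111 → 2-byte char #4 = C7 93.
Offset 11: leading byte 0xCF = 11001111 → 2-byte char #5 = CF A9.
Leading byte 0xCF = 11001111 matches 110xxxxx → 2-byte sequence.
Byte 1: 0xCF = 11001111, payload 01111 (5 bits).
Byte 2: 0xA9 = 10101001 (10xxxxxx ✓), payload 101001.
Concatenate: 01111101001 = 0x3E9 (11 bits → U+03E9).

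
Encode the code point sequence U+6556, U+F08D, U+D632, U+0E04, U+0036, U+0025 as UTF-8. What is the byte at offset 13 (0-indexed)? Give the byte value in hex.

U+6556 → 3-byte form E6 95 96 at offsets 0–2.
U+F08D → 3-byte form EF 82 8D at offsets 3–5.
U+D632 → 3-byte form ED 98 B2 at offsets 6–8.
U+0E04 → 3-byte form E0 B8 84 at offsets 9–11.
U+0036 → 1-byte form 36 at offsets 12–12.
U+0025 → 1-byte form 25 at offsets 13–13.
Offset 13 falls in char 6's range; it's byte 1 of 25 = 0x25.

0x25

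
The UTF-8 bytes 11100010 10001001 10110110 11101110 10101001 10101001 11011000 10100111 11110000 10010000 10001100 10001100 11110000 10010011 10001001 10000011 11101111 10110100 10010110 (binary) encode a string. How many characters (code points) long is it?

Byte at offset 0: 0xE2 = 11100010 → 3-byte char (#1). Advance 3.
Byte at offset 3: 0xEE = 11101110 → 3-byte char (#2). Advance 3.
Byte at offset 6: 0xD8 = 11011000 → 2-byte char (#3). Advance 2.
Byte at offset 8: 0xF0 = 11110000 → 4-byte char (#4). Advance 4.
Byte at offset 12: 0xF0 = 11110000 → 4-byte char (#5). Advance 4.
Byte at offset 16: 0xEF = 11101111 → 3-byte char (#6). Advance 3.
Reached end at offset 19 after 6 code points.

6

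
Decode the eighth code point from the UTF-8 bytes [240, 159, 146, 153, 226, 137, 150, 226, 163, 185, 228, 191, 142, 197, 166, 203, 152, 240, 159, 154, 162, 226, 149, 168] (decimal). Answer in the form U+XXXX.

U+2568

Offset 0: leading byte 0xF0 = 11110000 → 4-byte char #1 = F0 9F 92 99.
Offset 4: leading byte 0xE2 = 11100010 → 3-byte char #2 = E2 89 96.
Offset 7: leading byte 0xE2 = 11100010 → 3-byte char #3 = E2 A3 B9.
Offset 10: leading byte 0xE4 = 11100100 → 3-byte char #4 = E4 BF 8E.
Offset 13: leading byte 0xC5 = 11000101 → 2-byte char #5 = C5 A6.
Offset 15: leading byte 0xCB = 11001011 → 2-byte char #6 = CB 98.
Offset 17: leading byte 0xF0 = 11110000 → 4-byte char #7 = F0 9F 9A A2.
Offset 21: leading byte 0xE2 = 11100010 → 3-byte char #8 = E2 95 A8.
Leading byte 0xE2 = 11100010 matches 1110xxxx → 3-byte sequence.
Byte 1: 0xE2 = 11100010, payload 0010 (4 bits).
Byte 2: 0x95 = 10010101 (10xxxxxx ✓), payload 010101.
Byte 3: 0xA8 = 10101000 (10xxxxxx ✓), payload 101000.
Concatenate: 0010010101101000 = 0x2568 (16 bits → U+2568).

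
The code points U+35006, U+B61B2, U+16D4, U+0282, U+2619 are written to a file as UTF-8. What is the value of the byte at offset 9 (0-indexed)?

U+35006 → 4-byte form F0 B5 80 86 at offsets 0–3.
U+B61B2 → 4-byte form F2 B6 86 B2 at offsets 4–7.
U+16D4 → 3-byte form E1 9B 94 at offsets 8–10.
Offset 9 falls in char 3's range; it's byte 2 of E1 9B 94 = 0x9B.

0x9B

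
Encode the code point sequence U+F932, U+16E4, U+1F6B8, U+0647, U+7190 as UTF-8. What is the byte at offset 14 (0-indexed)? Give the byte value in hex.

0x90

U+F932 → 3-byte form EF A4 B2 at offsets 0–2.
U+16E4 → 3-byte form E1 9B A4 at offsets 3–5.
U+1F6B8 → 4-byte form F0 9F 9A B8 at offsets 6–9.
U+0647 → 2-byte form D9 87 at offsets 10–11.
U+7190 → 3-byte form E7 86 90 at offsets 12–14.
Offset 14 falls in char 5's range; it's byte 3 of E7 86 90 = 0x90.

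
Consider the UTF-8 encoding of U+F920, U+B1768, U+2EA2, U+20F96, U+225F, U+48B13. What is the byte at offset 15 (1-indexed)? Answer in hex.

0xE2

1-indexed offset 15 is 0-indexed offset 14.
U+F920 → 3-byte form EF A4 A0 at offsets 0–2.
U+B1768 → 4-byte form F2 B1 9D A8 at offsets 3–6.
U+2EA2 → 3-byte form E2 BA A2 at offsets 7–9.
U+20F96 → 4-byte form F0 A0 BE 96 at offsets 10–13.
U+225F → 3-byte form E2 89 9F at offsets 14–16.
Offset 14 falls in char 5's range; it's byte 1 of E2 89 9F = 0xE2.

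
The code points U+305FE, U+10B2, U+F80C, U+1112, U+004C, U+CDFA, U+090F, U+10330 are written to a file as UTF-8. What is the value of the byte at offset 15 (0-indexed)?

0xB7

U+305FE → 4-byte form F0 B0 97 BE at offsets 0–3.
U+10B2 → 3-byte form E1 82 B2 at offsets 4–6.
U+F80C → 3-byte form EF A0 8C at offsets 7–9.
U+1112 → 3-byte form E1 84 92 at offsets 10–12.
U+004C → 1-byte form 4C at offsets 13–13.
U+CDFA → 3-byte form EC B7 BA at offsets 14–16.
Offset 15 falls in char 6's range; it's byte 2 of EC B7 BA = 0xB7.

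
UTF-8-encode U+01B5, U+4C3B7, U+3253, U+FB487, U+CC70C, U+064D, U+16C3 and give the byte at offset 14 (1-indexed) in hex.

1-indexed offset 14 is 0-indexed offset 13.
U+01B5 → 2-byte form C6 B5 at offsets 0–1.
U+4C3B7 → 4-byte form F1 8C 8E B7 at offsets 2–5.
U+3253 → 3-byte form E3 89 93 at offsets 6–8.
U+FB487 → 4-byte form F3 BB 92 87 at offsets 9–12.
U+CC70C → 4-byte form F3 8C 9C 8C at offsets 13–16.
Offset 13 falls in char 5's range; it's byte 1 of F3 8C 9C 8C = 0xF3.

0xF3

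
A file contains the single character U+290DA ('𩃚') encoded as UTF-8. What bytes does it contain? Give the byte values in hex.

U+290DA = 0x290DA = 168154 decimal. In range U+10000–U+10FFFF → 4-byte form: 11110xxx 10xxxxxx 10xxxxxx 10xxxxxx.
Binary (21 bits): 000101001000011011010.
Split 3+6+6+6: 000 | 101001 | 000011 | 011010.
Byte 1: 11110000 = 0xF0.
Byte 2: 10101001 = 0xA9.
Byte 3: 10000011 = 0x83.
Byte 4: 10011010 = 0x9A.

F0 A9 83 9A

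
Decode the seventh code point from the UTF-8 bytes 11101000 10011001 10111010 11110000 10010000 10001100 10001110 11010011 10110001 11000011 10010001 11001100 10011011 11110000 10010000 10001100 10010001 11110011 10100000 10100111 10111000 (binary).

U+E09F8

Offset 0: leading byte 0xE8 = 11101000 → 3-byte char #1 = E8 99 BA.
Offset 3: leading byte 0xF0 = 11110000 → 4-byte char #2 = F0 90 8C 8E.
Offset 7: leading byte 0xD3 = 11010011 → 2-byte char #3 = D3 B1.
Offset 9: leading byte 0xC3 = 11000011 → 2-byte char #4 = C3 91.
Offset 11: leading byte 0xCC = 11001100 → 2-byte char #5 = CC 9B.
Offset 13: leading byte 0xF0 = 11110000 → 4-byte char #6 = F0 90 8C 91.
Offset 17: leading byte 0xF3 = 11110011 → 4-byte char #7 = F3 A0 A7 B8.
Leading byte 0xF3 = 11110011 matches 11110xxx → 4-byte sequence.
Byte 1: 0xF3 = 11110011, payload 011 (3 bits).
Byte 2: 0xA0 = 10100000 (10xxxxxx ✓), payload 100000.
Byte 3: 0xA7 = 10100111 (10xxxxxx ✓), payload 100111.
Byte 4: 0xB8 = 10111000 (10xxxxxx ✓), payload 111000.
Concatenate: 011100000100111111000 = 0xE09F8 (21 bits → U+E09F8).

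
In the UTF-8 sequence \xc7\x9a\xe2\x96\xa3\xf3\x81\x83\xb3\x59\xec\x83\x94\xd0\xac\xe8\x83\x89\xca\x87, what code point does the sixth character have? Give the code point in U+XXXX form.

U+042C

Offset 0: leading byte 0xC7 = 11000111 → 2-byte char #1 = C7 9A.
Offset 2: leading byte 0xE2 = 11100010 → 3-byte char #2 = E2 96 A3.
Offset 5: leading byte 0xF3 = 11110011 → 4-byte char #3 = F3 81 83 B3.
Offset 9: leading byte 0x59 = 01011001 → 1-byte char #4 = 59.
Offset 10: leading byte 0xEC = 11101100 → 3-byte char #5 = EC 83 94.
Offset 13: leading byte 0xD0 = 11010000 → 2-byte char #6 = D0 AC.
Leading byte 0xD0 = 11010000 matches 110xxxxx → 2-byte sequence.
Byte 1: 0xD0 = 11010000, payload 10000 (5 bits).
Byte 2: 0xAC = 10101100 (10xxxxxx ✓), payload 101100.
Concatenate: 10000101100 = 0x42C (11 bits → U+042C).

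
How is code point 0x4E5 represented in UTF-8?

D3 A5

U+04E5 = 0x4E5 = 1253 decimal. In range U+0080–U+07FF → 2-byte form: 110xxxxx 10xxxxxx.
Binary (11 bits): 10011100101.
Split 5+6: 10011 | 100101.
Byte 1: 11010011 = 0xD3.
Byte 2: 10100101 = 0xA5.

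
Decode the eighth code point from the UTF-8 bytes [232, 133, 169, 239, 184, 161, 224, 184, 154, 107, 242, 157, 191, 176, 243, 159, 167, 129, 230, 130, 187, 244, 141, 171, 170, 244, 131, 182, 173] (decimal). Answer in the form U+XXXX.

U+10DAEA

Offset 0: leading byte 0xE8 = 11101000 → 3-byte char #1 = E8 85 A9.
Offset 3: leading byte 0xEF = 11101111 → 3-byte char #2 = EF B8 A1.
Offset 6: leading byte 0xE0 = 11100000 → 3-byte char #3 = E0 B8 9A.
Offset 9: leading byte 0x6B = 01101011 → 1-byte char #4 = 6B.
Offset 10: leading byte 0xF2 = 11110010 → 4-byte char #5 = F2 9D BF B0.
Offset 14: leading byte 0xF3 = 11110011 → 4-byte char #6 = F3 9F A7 81.
Offset 18: leading byte 0xE6 = 11100110 → 3-byte char #7 = E6 82 BB.
Offset 21: leading byte 0xF4 = 11110100 → 4-byte char #8 = F4 8D AB AA.
Leading byte 0xF4 = 11110100 matches 11110xxx → 4-byte sequence.
Byte 1: 0xF4 = 11110100, payload 100 (3 bits).
Byte 2: 0x8D = 10001101 (10xxxxxx ✓), payload 001101.
Byte 3: 0xAB = 10101011 (10xxxxxx ✓), payload 101011.
Byte 4: 0xAA = 10101010 (10xxxxxx ✓), payload 101010.
Concatenate: 100001101101011101010 = 0x10DAEA (21 bits → U+10DAEA).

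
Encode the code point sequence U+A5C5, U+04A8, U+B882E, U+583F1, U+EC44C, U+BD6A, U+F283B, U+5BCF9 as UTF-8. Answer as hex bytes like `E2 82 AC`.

EA 97 85 D2 A8 F2 B8 A0 AE F1 98 8F B1 F3 AC 91 8C EB B5 AA F3 B2 A0 BB F1 9B B3 B9

U+A5C5: 3-byte form → EA 97 85.
U+04A8: 2-byte form → D2 A8.
U+B882E: 4-byte form → F2 B8 A0 AE.
U+583F1: 4-byte form → F1 98 8F B1.
U+EC44C: 4-byte form → F3 AC 91 8C.
U+BD6A: 3-byte form → EB B5 AA.
U+F283B: 4-byte form → F3 B2 A0 BB.
U+5BCF9: 4-byte form → F1 9B B3 B9.
Concatenated (28 bytes): EA 97 85 D2 A8 F2 B8 A0 AE F1 98 8F B1 F3 AC 91 8C EB B5 AA F3 B2 A0 BB F1 9B B3 B9.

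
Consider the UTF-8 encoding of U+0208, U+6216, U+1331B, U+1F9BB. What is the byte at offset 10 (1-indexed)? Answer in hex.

0xF0

1-indexed offset 10 is 0-indexed offset 9.
U+0208 → 2-byte form C8 88 at offsets 0–1.
U+6216 → 3-byte form E6 88 96 at offsets 2–4.
U+1331B → 4-byte form F0 93 8C 9B at offsets 5–8.
U+1F9BB → 4-byte form F0 9F A6 BB at offsets 9–12.
Offset 9 falls in char 4's range; it's byte 1 of F0 9F A6 BB = 0xF0.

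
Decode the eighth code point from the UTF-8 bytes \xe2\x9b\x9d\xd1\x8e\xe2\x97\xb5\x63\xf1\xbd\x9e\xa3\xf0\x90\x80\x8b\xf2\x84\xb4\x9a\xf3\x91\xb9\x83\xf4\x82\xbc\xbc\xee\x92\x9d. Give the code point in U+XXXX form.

U+D1E43

Offset 0: leading byte 0xE2 = 11100010 → 3-byte char #1 = E2 9B 9D.
Offset 3: leading byte 0xD1 = 11010001 → 2-byte char #2 = D1 8E.
Offset 5: leading byte 0xE2 = 11100010 → 3-byte char #3 = E2 97 B5.
Offset 8: leading byte 0x63 = 01100011 → 1-byte char #4 = 63.
Offset 9: leading byte 0xF1 = 11110001 → 4-byte char #5 = F1 BD 9E A3.
Offset 13: leading byte 0xF0 = 11110000 → 4-byte char #6 = F0 90 80 8B.
Offset 17: leading byte 0xF2 = 11110010 → 4-byte char #7 = F2 84 B4 9A.
Offset 21: leading byte 0xF3 = 11110011 → 4-byte char #8 = F3 91 B9 83.
Leading byte 0xF3 = 11110011 matches 11110xxx → 4-byte sequence.
Byte 1: 0xF3 = 11110011, payload 011 (3 bits).
Byte 2: 0x91 = 10010001 (10xxxxxx ✓), payload 010001.
Byte 3: 0xB9 = 10111001 (10xxxxxx ✓), payload 111001.
Byte 4: 0x83 = 10000011 (10xxxxxx ✓), payload 000011.
Concatenate: 011010001111001000011 = 0xD1E43 (21 bits → U+D1E43).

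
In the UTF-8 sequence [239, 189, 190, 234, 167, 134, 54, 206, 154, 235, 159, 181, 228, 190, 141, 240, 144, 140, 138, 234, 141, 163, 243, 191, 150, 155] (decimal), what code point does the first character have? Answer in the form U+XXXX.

Offset 0: leading byte 0xEF = 11101111 → 3-byte char #1 = EF BD BE.
Leading byte 0xEF = 11101111 matches 1110xxxx → 3-byte sequence.
Byte 1: 0xEF = 11101111, payload 1111 (4 bits).
Byte 2: 0xBD = 10111101 (10xxxxxx ✓), payload 111101.
Byte 3: 0xBE = 10111110 (10xxxxxx ✓), payload 111110.
Concatenate: 1111111101111110 = 0xFF7E (16 bits → U+FF7E).

U+FF7E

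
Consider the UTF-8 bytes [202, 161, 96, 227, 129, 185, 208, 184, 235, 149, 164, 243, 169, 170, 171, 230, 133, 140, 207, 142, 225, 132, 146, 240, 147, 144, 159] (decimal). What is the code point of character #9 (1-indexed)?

U+1112

Offset 0: leading byte 0xCA = 11001010 → 2-byte char #1 = CA A1.
Offset 2: leading byte 0x60 = 01100000 → 1-byte char #2 = 60.
Offset 3: leading byte 0xE3 = 11100011 → 3-byte char #3 = E3 81 B9.
Offset 6: leading byte 0xD0 = 11010000 → 2-byte char #4 = D0 B8.
Offset 8: leading byte 0xEB = 11101011 → 3-byte char #5 = EB 95 A4.
Offset 11: leading byte 0xF3 = 11110011 → 4-byte char #6 = F3 A9 AA AB.
Offset 15: leading byte 0xE6 = 11100110 → 3-byte char #7 = E6 85 8C.
Offset 18: leading byte 0xCF = 11001111 → 2-byte char #8 = CF 8E.
Offset 20: leading byte 0xE1 = 11100001 → 3-byte char #9 = E1 84 92.
Leading byte 0xE1 = 11100001 matches 1110xxxx → 3-byte sequence.
Byte 1: 0xE1 = 11100001, payload 0001 (4 bits).
Byte 2: 0x84 = 10000100 (10xxxxxx ✓), payload 000100.
Byte 3: 0x92 = 10010010 (10xxxxxx ✓), payload 010010.
Concatenate: 0001000100010010 = 0x1112 (16 bits → U+1112).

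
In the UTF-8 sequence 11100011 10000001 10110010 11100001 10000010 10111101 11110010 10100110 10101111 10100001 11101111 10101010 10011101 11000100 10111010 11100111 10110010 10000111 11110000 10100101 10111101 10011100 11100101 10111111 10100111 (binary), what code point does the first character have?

Offset 0: leading byte 0xE3 = 11100011 → 3-byte char #1 = E3 81 B2.
Leading byte 0xE3 = 11100011 matches 1110xxxx → 3-byte sequence.
Byte 1: 0xE3 = 11100011, payload 0011 (4 bits).
Byte 2: 0x81 = 10000001 (10xxxxxx ✓), payload 000001.
Byte 3: 0xB2 = 10110010 (10xxxxxx ✓), payload 110010.
Concatenate: 0011000001110010 = 0x3072 (16 bits → U+3072).

U+3072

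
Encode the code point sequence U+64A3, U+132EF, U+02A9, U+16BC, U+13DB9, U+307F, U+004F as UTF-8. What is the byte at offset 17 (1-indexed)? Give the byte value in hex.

1-indexed offset 17 is 0-indexed offset 16.
U+64A3 → 3-byte form E6 92 A3 at offsets 0–2.
U+132EF → 4-byte form F0 93 8B AF at offsets 3–6.
U+02A9 → 2-byte form CA A9 at offsets 7–8.
U+16BC → 3-byte form E1 9A BC at offsets 9–11.
U+13DB9 → 4-byte form F0 93 B6 B9 at offsets 12–15.
U+307F → 3-byte form E3 81 BF at offsets 16–18.
Offset 16 falls in char 6's range; it's byte 1 of E3 81 BF = 0xE3.

0xE3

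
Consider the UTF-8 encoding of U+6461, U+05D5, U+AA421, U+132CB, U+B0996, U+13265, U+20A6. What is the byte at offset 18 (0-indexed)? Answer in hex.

0x93

U+6461 → 3-byte form E6 91 A1 at offsets 0–2.
U+05D5 → 2-byte form D7 95 at offsets 3–4.
U+AA421 → 4-byte form F2 AA 90 A1 at offsets 5–8.
U+132CB → 4-byte form F0 93 8B 8B at offsets 9–12.
U+B0996 → 4-byte form F2 B0 A6 96 at offsets 13–16.
U+13265 → 4-byte form F0 93 89 A5 at offsets 17–20.
Offset 18 falls in char 6's range; it's byte 2 of F0 93 89 A5 = 0x93.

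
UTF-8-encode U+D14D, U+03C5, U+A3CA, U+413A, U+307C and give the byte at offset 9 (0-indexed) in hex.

U+D14D → 3-byte form ED 85 8D at offsets 0–2.
U+03C5 → 2-byte form CF 85 at offsets 3–4.
U+A3CA → 3-byte form EA 8F 8A at offsets 5–7.
U+413A → 3-byte form E4 84 BA at offsets 8–10.
Offset 9 falls in char 4's range; it's byte 2 of E4 84 BA = 0x84.

0x84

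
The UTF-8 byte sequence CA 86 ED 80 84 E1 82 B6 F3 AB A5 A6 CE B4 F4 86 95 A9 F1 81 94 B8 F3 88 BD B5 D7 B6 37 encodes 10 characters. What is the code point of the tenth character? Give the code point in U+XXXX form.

Offset 0: leading byte 0xCA = 11001010 → 2-byte char #1 = CA 86.
Offset 2: leading byte 0xED = 11101101 → 3-byte char #2 = ED 80 84.
Offset 5: leading byte 0xE1 = 11100001 → 3-byte char #3 = E1 82 B6.
Offset 8: leading byte 0xF3 = 11110011 → 4-byte char #4 = F3 AB A5 A6.
Offset 12: leading byte 0xCE = 11001110 → 2-byte char #5 = CE B4.
Offset 14: leading byte 0xF4 = 11110100 → 4-byte char #6 = F4 86 95 A9.
Offset 18: leading byte 0xF1 = 11110001 → 4-byte char #7 = F1 81 94 B8.
Offset 22: leading byte 0xF3 = 11110011 → 4-byte char #8 = F3 88 BD B5.
Offset 26: leading byte 0xD7 = 11010111 → 2-byte char #9 = D7 B6.
Offset 28: leading byte 0x37 = 00110111 → 1-byte char #10 = 37.
Leading byte 0x37 = 00110111 matches 0xxxxxxx → 1-byte sequence.
Byte 1: 0x37 = 00110111, payload 0110111 (7 bits).
Concatenate: 0110111 = 0x37 (7 bits → U+0037).

U+0037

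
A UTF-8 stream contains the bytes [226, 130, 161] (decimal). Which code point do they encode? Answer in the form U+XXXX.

U+20A1

Leading byte 0xE2 = 11100010 matches 1110xxxx → 3-byte sequence.
Byte 1: 0xE2 = 11100010, payload 0010 (4 bits).
Byte 2: 0x82 = 10000010 (10xxxxxx ✓), payload 000010.
Byte 3: 0xA1 = 10100001 (10xxxxxx ✓), payload 100001.
Concatenate: 0010000010100001 = 0x20A1 (16 bits → U+20A1).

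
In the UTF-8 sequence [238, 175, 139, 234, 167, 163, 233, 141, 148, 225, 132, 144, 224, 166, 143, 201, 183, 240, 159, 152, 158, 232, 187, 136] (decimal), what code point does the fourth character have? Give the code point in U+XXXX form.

U+1110

Offset 0: leading byte 0xEE = 11101110 → 3-byte char #1 = EE AF 8B.
Offset 3: leading byte 0xEA = 11101010 → 3-byte char #2 = EA A7 A3.
Offset 6: leading byte 0xE9 = 11101001 → 3-byte char #3 = E9 8D 94.
Offset 9: leading byte 0xE1 = 11100001 → 3-byte char #4 = E1 84 90.
Leading byte 0xE1 = 11100001 matches 1110xxxx → 3-byte sequence.
Byte 1: 0xE1 = 11100001, payload 0001 (4 bits).
Byte 2: 0x84 = 10000100 (10xxxxxx ✓), payload 000100.
Byte 3: 0x90 = 10010000 (10xxxxxx ✓), payload 010000.
Concatenate: 0001000100010000 = 0x1110 (16 bits → U+1110).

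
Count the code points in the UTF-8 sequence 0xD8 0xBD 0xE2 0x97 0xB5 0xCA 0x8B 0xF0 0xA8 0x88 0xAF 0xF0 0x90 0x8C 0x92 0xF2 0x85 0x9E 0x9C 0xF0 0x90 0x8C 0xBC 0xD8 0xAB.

8

Byte at offset 0: 0xD8 = 11011000 → 2-byte char (#1). Advance 2.
Byte at offset 2: 0xE2 = 11100010 → 3-byte char (#2). Advance 3.
Byte at offset 5: 0xCA = 11001010 → 2-byte char (#3). Advance 2.
Byte at offset 7: 0xF0 = 11110000 → 4-byte char (#4). Advance 4.
Byte at offset 11: 0xF0 = 11110000 → 4-byte char (#5). Advance 4.
Byte at offset 15: 0xF2 = 11110010 → 4-byte char (#6). Advance 4.
Byte at offset 19: 0xF0 = 11110000 → 4-byte char (#7). Advance 4.
Byte at offset 23: 0xD8 = 11011000 → 2-byte char (#8). Advance 2.
Reached end at offset 25 after 8 code points.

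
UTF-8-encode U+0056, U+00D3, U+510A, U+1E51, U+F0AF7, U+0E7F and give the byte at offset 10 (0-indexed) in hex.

0xB0

U+0056 → 1-byte form 56 at offsets 0–0.
U+00D3 → 2-byte form C3 93 at offsets 1–2.
U+510A → 3-byte form E5 84 8A at offsets 3–5.
U+1E51 → 3-byte form E1 B9 91 at offsets 6–8.
U+F0AF7 → 4-byte form F3 B0 AB B7 at offsets 9–12.
Offset 10 falls in char 5's range; it's byte 2 of F3 B0 AB B7 = 0xB0.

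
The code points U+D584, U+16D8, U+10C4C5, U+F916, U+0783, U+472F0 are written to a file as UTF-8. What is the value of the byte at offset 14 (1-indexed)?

0xDE

1-indexed offset 14 is 0-indexed offset 13.
U+D584 → 3-byte form ED 96 84 at offsets 0–2.
U+16D8 → 3-byte form E1 9B 98 at offsets 3–5.
U+10C4C5 → 4-byte form F4 8C 93 85 at offsets 6–9.
U+F916 → 3-byte form EF A4 96 at offsets 10–12.
U+0783 → 2-byte form DE 83 at offsets 13–14.
Offset 13 falls in char 5's range; it's byte 1 of DE 83 = 0xDE.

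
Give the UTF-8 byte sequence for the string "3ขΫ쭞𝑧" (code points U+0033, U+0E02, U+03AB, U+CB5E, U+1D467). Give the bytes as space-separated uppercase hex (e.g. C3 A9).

33 E0 B8 82 CE AB EC AD 9E F0 9D 91 A7

U+0033: 1-byte form → 33.
U+0E02: 3-byte form → E0 B8 82.
U+03AB: 2-byte form → CE AB.
U+CB5E: 3-byte form → EC AD 9E.
U+1D467: 4-byte form → F0 9D 91 A7.
Concatenated (13 bytes): 33 E0 B8 82 CE AB EC AD 9E F0 9D 91 A7.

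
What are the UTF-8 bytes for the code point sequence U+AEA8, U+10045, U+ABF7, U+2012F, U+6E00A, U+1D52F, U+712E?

U+AEA8: 3-byte form → EA BA A8.
U+10045: 4-byte form → F0 90 81 85.
U+ABF7: 3-byte form → EA AF B7.
U+2012F: 4-byte form → F0 A0 84 AF.
U+6E00A: 4-byte form → F1 AE 80 8A.
U+1D52F: 4-byte form → F0 9D 94 AF.
U+712E: 3-byte form → E7 84 AE.
Concatenated (25 bytes): EA BA A8 F0 90 81 85 EA AF B7 F0 A0 84 AF F1 AE 80 8A F0 9D 94 AF E7 84 AE.

EA BA A8 F0 90 81 85 EA AF B7 F0 A0 84 AF F1 AE 80 8A F0 9D 94 AF E7 84 AE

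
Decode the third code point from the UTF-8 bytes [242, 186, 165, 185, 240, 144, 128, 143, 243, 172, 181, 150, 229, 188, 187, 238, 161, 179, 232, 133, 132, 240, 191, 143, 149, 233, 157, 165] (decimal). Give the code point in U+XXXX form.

Offset 0: leading byte 0xF2 = 11110010 → 4-byte char #1 = F2 BA A5 B9.
Offset 4: leading byte 0xF0 = 11110000 → 4-byte char #2 = F0 90 80 8F.
Offset 8: leading byte 0xF3 = 11110011 → 4-byte char #3 = F3 AC B5 96.
Leading byte 0xF3 = 11110011 matches 11110xxx → 4-byte sequence.
Byte 1: 0xF3 = 11110011, payload 011 (3 bits).
Byte 2: 0xAC = 10101100 (10xxxxxx ✓), payload 101100.
Byte 3: 0xB5 = 10110101 (10xxxxxx ✓), payload 110101.
Byte 4: 0x96 = 10010110 (10xxxxxx ✓), payload 010110.
Concatenate: 011101100110101010110 = 0xECD56 (21 bits → U+ECD56).

U+ECD56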